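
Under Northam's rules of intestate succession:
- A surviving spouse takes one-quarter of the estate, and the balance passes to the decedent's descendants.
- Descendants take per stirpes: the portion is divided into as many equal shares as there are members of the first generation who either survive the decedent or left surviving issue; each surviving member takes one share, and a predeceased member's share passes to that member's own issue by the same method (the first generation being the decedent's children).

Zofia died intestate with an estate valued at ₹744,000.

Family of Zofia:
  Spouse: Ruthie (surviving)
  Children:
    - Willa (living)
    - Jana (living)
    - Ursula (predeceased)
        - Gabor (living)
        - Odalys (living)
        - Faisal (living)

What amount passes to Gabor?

Ruthie takes one-quarter of ₹744,000 = ₹186,000. The remaining ₹558,000 passes to the descendants.
The descendants' portion (₹558,000) is divided into 3 shares of ₹186,000: Willa and Jana each take ₹186,000; Ursula's ₹186,000 share passes to Ursula's issue.
Ursula's share (₹186,000) is divided into 3 shares of ₹62,000: Gabor, Odalys, and Faisal each take ₹62,000.

Gabor receives ₹62,000.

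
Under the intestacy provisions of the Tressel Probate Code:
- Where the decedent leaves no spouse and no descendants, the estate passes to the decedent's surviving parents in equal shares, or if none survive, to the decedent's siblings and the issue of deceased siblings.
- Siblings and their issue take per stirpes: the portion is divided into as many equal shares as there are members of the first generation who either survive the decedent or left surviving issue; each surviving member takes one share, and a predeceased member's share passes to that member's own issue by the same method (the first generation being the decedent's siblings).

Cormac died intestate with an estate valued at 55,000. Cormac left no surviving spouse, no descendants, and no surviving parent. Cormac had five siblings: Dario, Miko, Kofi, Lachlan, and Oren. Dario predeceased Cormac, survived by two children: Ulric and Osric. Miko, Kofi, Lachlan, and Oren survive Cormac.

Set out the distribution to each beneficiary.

Ulric: 5,500; Osric: 5,500; Miko: 11,000; Kofi: 11,000; Lachlan: 11,000; Oren: 11,000

The entire 55,000 passes to the siblings and their issue.
That amount (55,000) is divided into 5 shares of 11,000: Miko, Kofi, Lachlan, and Oren each take 11,000; Dario's 11,000 share passes to Dario's issue.
Dario's share (11,000) is divided into 2 shares of 5,500: Ulric and Osric each take 5,500.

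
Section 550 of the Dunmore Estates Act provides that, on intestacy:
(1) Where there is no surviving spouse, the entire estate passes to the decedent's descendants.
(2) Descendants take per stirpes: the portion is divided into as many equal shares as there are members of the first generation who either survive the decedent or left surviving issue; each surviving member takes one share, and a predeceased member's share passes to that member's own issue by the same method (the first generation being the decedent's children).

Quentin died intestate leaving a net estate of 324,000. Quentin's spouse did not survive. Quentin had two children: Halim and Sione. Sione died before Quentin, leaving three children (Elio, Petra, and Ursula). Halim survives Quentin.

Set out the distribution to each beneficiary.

The entire 324,000 passes to the descendants.
That amount (324,000) is divided into 2 shares of 162,000: Halim takes 162,000; Sione's 162,000 share passes to Sione's issue.
Sione's share (162,000) is divided into 3 shares of 54,000: Elio, Petra, and Ursula each take 54,000.

Halim: 162,000; Elio: 54,000; Petra: 54,000; Ursula: 54,000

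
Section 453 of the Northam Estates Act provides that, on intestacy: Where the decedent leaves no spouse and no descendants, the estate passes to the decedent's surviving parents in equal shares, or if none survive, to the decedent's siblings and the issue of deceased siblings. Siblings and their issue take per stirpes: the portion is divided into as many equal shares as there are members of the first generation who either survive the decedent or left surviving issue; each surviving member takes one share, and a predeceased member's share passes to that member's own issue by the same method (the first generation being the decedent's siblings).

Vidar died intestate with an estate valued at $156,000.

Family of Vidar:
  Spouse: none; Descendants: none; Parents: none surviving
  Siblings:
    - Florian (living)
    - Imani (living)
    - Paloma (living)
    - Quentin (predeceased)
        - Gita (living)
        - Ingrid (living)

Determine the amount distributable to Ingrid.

The entire $156,000 passes to the siblings and their issue.
That amount ($156,000) is divided into 4 shares of $39,000: Florian, Imani, and Paloma each take $39,000; Quentin's $39,000 share passes to Quentin's issue.
Quentin's share ($39,000) is divided into 2 shares of $19,500: Gita and Ingrid each take $19,500.

Ingrid receives $19,500.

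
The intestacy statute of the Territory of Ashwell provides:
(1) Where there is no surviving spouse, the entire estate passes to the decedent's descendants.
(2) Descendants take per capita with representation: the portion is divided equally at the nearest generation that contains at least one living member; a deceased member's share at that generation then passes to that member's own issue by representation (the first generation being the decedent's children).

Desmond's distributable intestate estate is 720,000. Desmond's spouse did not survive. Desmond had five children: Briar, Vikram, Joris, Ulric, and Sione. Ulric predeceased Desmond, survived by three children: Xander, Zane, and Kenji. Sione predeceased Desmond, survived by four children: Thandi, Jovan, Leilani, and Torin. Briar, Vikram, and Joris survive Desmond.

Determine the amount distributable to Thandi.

Thandi receives 36,000.

The entire 720,000 passes to the descendants.
That amount (720,000) is divided into 5 shares of 144,000: Briar, Vikram, and Joris each take 144,000; Ulric's 144,000 share passes to Ulric's issue; Sione's 144,000 share passes to Sione's issue.
Ulric's share (144,000) is divided into 3 shares of 48,000: Xander, Zane, and Kenji each take 48,000.
Sione's share (144,000) is divided into 4 shares of 36,000: Thandi, Jovan, Leilani, and Torin each take 36,000.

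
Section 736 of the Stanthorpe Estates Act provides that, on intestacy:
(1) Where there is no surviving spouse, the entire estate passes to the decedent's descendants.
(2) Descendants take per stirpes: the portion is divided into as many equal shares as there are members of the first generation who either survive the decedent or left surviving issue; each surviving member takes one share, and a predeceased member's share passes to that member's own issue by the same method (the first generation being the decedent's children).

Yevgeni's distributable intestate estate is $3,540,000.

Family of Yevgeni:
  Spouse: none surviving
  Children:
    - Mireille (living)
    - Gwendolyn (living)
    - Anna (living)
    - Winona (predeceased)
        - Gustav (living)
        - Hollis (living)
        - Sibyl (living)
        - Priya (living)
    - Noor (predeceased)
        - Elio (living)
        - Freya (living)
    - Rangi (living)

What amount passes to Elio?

Elio receives $295,000.

The entire $3,540,000 passes to the descendants.
That amount ($3,540,000) is divided into 6 shares of $590,000: Mireille, Gwendolyn, Anna, and Rangi each take $590,000; Winona's $590,000 share passes to Winona's issue; Noor's $590,000 share passes to Noor's issue.
Winona's share ($590,000) is divided into 4 shares of $147,500: Gustav, Hollis, Sibyl, and Priya each take $147,500.
Noor's share ($590,000) is divided into 2 shares of $295,000: Elio and Freya each take $295,000.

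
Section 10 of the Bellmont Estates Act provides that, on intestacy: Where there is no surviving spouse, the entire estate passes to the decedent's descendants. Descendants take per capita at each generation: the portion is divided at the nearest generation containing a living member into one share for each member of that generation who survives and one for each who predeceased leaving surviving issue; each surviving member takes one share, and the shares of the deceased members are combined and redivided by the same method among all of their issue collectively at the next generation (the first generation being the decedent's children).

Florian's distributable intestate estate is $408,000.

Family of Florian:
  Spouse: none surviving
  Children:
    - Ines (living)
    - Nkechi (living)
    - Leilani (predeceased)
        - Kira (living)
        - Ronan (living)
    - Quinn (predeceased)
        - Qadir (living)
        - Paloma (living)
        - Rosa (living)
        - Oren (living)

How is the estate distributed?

The entire $408,000 passes to the descendants.
That amount ($408,000) is divided at the children's generation into 4 shares of $102,000. Ines and Nkechi each take $102,000. The 2 shares of the deceased (Leilani and Quinn) are combined into a pool of $204,000.
That pool ($204,000) is divided at the grandchildren's generation equally among Kira, Ronan, Qadir, Paloma, Rosa, and Oren: $34,000 each.

Ines: $102,000; Nkechi: $102,000; Kira: $34,000; Ronan: $34,000; Qadir: $34,000; Paloma: $34,000; Rosa: $34,000; Oren: $34,000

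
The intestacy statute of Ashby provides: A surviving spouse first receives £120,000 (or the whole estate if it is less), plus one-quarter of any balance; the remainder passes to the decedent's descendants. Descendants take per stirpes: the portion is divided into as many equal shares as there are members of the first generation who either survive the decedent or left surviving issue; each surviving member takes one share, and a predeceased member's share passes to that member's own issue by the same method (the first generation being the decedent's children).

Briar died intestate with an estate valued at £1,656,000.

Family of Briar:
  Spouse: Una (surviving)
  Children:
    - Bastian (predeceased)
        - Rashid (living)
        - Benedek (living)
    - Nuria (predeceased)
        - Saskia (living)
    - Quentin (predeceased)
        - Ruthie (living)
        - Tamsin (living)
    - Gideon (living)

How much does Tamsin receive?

Una first takes £120,000, leaving a balance of £1,536,000. Una then takes one-quarter of the balance (£384,000), for a total of £504,000. The remaining £1,152,000 passes to the descendants.
The descendants' portion (£1,152,000) is divided into 4 shares of £288,000: Gideon takes £288,000; Bastian's £288,000 share passes to Bastian's issue; Nuria's £288,000 share passes to Nuria's issue; Quentin's £288,000 share passes to Quentin's issue.
Bastian's share (£288,000) is divided into 2 shares of £144,000: Rashid and Benedek each take £144,000.
Nuria's share (£288,000) passes entirely to Saskia.
Quentin's share (£288,000) is divided into 2 shares of £144,000: Ruthie and Tamsin each take £144,000.

Tamsin receives £144,000.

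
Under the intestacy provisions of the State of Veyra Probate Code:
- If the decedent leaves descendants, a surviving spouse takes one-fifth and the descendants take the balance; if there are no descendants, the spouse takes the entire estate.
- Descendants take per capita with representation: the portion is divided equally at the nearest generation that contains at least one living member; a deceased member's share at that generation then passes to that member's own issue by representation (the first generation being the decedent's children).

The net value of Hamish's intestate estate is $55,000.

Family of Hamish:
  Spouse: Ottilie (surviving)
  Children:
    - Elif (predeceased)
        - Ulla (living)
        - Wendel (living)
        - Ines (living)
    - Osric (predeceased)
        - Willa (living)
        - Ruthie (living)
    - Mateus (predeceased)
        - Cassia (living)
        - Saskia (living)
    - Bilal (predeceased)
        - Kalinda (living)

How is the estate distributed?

Ottilie takes one-fifth of $55,000 = $11,000. The remaining $44,000 passes to the descendants.
No child survives, so the initial division is made at the grandchildren's generation.
The descendants' portion ($44,000) is divided into 8 shares of $5,500: Ulla, Wendel, Ines, Willa, Ruthie, Cassia, Saskia, and Kalinda each take $5,500.

Ottilie: $11,000; Ulla: $5,500; Wendel: $5,500; Ines: $5,500; Willa: $5,500; Ruthie: $5,500; Cassia: $5,500; Saskia: $5,500; Kalinda: $5,500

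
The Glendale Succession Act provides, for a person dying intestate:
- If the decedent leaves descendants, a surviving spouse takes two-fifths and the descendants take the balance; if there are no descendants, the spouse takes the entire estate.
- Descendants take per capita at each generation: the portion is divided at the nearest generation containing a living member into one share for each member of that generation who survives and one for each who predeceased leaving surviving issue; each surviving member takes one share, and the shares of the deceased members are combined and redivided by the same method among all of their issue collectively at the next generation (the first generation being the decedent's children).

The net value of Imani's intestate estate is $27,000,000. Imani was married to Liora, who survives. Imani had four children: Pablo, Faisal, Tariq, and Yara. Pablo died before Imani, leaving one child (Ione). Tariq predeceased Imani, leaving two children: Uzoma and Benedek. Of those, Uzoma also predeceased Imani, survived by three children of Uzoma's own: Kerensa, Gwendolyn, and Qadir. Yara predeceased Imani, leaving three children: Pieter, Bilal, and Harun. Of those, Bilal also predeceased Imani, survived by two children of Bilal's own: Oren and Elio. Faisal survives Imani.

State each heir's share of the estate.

Liora: $10,800,000; Ione: $2,025,000; Faisal: $4,050,000; Kerensa: $810,000; Gwendolyn: $810,000; Qadir: $810,000; Benedek: $2,025,000; Pieter: $2,025,000; Oren: $810,000; Elio: $810,000; Harun: $2,025,000

Liora takes two-fifths of $27,000,000 = $10,800,000. The remaining $16,200,000 passes to the descendants.
The descendants' portion ($16,200,000) is divided at the children's generation into 4 shares of $4,050,000. Faisal takes $4,050,000. The 3 shares of the deceased (Pablo, Tariq, and Yara) are combined into a pool of $12,150,000.
That pool ($12,150,000) is divided at the grandchildren's generation into 6 shares of $2,025,000. Ione, Benedek, Pieter, and Harun each take $2,025,000. The 2 shares of the deceased (Uzoma and Bilal) are combined into a pool of $4,050,000.
That pool ($4,050,000) is divided at the great-grandchildren's generation equally among Kerensa, Gwendolyn, Qadir, Oren, and Elio: $810,000 each.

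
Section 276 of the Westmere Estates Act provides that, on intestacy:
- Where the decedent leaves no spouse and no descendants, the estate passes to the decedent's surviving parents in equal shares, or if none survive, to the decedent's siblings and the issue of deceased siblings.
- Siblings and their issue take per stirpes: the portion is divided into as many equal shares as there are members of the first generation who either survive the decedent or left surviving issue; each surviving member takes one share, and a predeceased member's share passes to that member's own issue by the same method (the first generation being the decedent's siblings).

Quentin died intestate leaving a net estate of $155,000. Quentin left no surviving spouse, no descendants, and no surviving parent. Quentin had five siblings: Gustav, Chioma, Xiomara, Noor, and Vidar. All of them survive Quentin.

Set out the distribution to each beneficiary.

The entire $155,000 passes to the siblings and their issue.
That amount ($155,000) is divided into 5 shares of $31,000: Gustav, Chioma, Xiomara, Noor, and Vidar each take $31,000.

Gustav: $31,000; Chioma: $31,000; Xiomara: $31,000; Noor: $31,000; Vidar: $31,000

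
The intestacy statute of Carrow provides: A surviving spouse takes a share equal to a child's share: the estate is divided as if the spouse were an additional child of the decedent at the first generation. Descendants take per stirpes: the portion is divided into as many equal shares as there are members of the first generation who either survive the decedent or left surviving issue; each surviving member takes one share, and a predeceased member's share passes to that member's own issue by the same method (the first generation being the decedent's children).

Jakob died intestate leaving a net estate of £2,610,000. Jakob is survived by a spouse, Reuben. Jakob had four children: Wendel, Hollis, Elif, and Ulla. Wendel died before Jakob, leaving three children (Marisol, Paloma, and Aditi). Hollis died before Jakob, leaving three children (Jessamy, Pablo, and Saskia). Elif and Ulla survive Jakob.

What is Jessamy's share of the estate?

Jessamy receives £174,000.

The spouse counts as an additional share at the children's level, so there are 5 primary shares of £522,000. Reuben takes one such share (£522,000).
The children's combined portion (£2,088,000) is divided into 4 shares of £522,000: Elif and Ulla each take £522,000; Wendel's £522,000 share passes to Wendel's issue; Hollis's £522,000 share passes to Hollis's issue.
Wendel's share (£522,000) is divided into 3 shares of £174,000: Marisol, Paloma, and Aditi each take £174,000.
Hollis's share (£522,000) is divided into 3 shares of £174,000: Jessamy, Pablo, and Saskia each take £174,000.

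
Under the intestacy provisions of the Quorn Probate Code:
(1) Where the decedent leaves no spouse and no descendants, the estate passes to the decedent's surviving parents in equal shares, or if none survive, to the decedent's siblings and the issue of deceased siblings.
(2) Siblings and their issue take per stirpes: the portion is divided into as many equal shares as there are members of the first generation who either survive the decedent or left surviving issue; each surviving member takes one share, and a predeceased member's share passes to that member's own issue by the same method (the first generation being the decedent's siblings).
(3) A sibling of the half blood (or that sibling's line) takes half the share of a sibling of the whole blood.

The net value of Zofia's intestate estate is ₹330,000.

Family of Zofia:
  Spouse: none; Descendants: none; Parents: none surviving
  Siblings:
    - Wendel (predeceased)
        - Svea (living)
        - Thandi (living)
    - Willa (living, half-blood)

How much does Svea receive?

The entire ₹330,000 passes to the siblings and their issue.
Counting each half-blood sibling's line as half a unit, there are 3/2 units in ₹330,000, so one unit is ₹220,000. Whole-blood lines (Wendel) take ₹220,000 each; half-blood lines (Willa) take ₹110,000 each.
Wendel's share (₹220,000) is divided into 2 shares of ₹110,000: Svea and Thandi each take ₹110,000.

Svea receives ₹110,000.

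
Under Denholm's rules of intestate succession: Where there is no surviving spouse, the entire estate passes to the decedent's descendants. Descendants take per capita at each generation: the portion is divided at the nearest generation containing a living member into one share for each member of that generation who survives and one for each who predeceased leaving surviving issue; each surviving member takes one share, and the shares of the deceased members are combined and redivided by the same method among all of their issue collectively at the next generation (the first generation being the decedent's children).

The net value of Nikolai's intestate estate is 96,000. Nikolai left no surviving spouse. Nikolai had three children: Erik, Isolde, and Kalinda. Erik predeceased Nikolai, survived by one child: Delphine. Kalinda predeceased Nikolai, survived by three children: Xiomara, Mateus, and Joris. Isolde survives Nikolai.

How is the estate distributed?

Delphine: 16,000; Isolde: 32,000; Xiomara: 16,000; Mateus: 16,000; Joris: 16,000

The entire 96,000 passes to the descendants.
That amount (96,000) is divided at the children's generation into 3 shares of 32,000. Isolde takes 32,000. The 2 shares of the deceased (Erik and Kalinda) are combined into a pool of 64,000.
That pool (64,000) is divided at the grandchildren's generation equally among Delphine, Xiomara, Mateus, and Joris: 16,000 each.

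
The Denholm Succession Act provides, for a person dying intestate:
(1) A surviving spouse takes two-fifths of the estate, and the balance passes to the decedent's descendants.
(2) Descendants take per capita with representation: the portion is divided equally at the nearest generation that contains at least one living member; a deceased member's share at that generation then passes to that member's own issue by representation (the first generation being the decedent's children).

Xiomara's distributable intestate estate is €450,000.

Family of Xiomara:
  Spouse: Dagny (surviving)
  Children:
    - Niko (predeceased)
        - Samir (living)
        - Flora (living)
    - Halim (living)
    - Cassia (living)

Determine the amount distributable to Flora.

Flora receives €45,000.

Dagny takes two-fifths of €450,000 = €180,000. The remaining €270,000 passes to the descendants.
The descendants' portion (€270,000) is divided into 3 shares of €90,000: Halim and Cassia each take €90,000; Niko's €90,000 share passes to Niko's issue.
Niko's share (€90,000) is divided into 2 shares of €45,000: Samir and Flora each take €45,000.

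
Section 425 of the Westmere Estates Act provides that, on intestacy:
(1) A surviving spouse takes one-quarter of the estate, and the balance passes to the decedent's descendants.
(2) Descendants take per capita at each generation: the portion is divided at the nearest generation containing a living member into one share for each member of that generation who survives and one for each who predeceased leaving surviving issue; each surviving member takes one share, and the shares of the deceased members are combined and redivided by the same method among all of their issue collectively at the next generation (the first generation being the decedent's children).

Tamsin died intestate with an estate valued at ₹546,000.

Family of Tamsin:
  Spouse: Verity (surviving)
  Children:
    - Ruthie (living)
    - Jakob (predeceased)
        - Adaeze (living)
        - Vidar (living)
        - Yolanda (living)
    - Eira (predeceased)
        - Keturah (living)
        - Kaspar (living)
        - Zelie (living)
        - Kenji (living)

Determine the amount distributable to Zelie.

Verity takes one-quarter of ₹546,000 = ₹136,500. The remaining ₹409,500 passes to the descendants.
The descendants' portion (₹409,500) is divided at the children's generation into 3 shares of ₹136,500. Ruthie takes ₹136,500. The 2 shares of the deceased (Jakob and Eira) are combined into a pool of ₹273,000.
That pool (₹273,000) is divided at the grandchildren's generation equally among Adaeze, Vidar, Yolanda, Keturah, Kaspar, Zelie, and Kenji: ₹39,000 each.

Zelie receives ₹39,000.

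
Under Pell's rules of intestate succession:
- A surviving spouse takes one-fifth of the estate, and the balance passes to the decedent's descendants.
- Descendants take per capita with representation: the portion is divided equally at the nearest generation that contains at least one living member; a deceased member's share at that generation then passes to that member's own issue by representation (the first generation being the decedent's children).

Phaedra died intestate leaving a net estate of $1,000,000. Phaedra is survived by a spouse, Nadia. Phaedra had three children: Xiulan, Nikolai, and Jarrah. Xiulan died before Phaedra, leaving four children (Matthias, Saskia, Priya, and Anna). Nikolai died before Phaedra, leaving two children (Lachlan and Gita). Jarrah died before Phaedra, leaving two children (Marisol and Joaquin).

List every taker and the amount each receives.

Nadia takes one-fifth of $1,000,000 = $200,000. The remaining $800,000 passes to the descendants.
No child survives, so the initial division is made at the grandchildren's generation.
The descendants' portion ($800,000) is divided into 8 shares of $100,000: Matthias, Saskia, Priya, Anna, Lachlan, Gita, Marisol, and Joaquin each take $100,000.

Nadia: $200,000; Matthias: $100,000; Saskia: $100,000; Priya: $100,000; Anna: $100,000; Lachlan: $100,000; Gita: $100,000; Marisol: $100,000; Joaquin: $100,000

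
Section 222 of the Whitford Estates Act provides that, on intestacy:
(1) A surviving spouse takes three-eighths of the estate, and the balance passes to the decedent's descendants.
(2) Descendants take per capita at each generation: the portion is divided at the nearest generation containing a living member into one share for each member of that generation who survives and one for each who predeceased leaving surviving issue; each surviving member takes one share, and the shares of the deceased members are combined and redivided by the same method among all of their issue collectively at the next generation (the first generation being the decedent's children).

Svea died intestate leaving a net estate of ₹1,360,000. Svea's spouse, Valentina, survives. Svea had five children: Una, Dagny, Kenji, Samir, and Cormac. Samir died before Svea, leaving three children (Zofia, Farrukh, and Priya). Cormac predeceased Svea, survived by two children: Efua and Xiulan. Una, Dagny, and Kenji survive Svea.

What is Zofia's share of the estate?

Zofia receives ₹68,000.

Valentina takes three-eighths of ₹1,360,000 = ₹510,000. The remaining ₹850,000 passes to the descendants.
The descendants' portion (₹850,000) is divided at the children's generation into 5 shares of ₹170,000. Una, Dagny, and Kenji each take ₹170,000. The 2 shares of the deceased (Samir and Cormac) are combined into a pool of ₹340,000.
That pool (₹340,000) is divided at the grandchildren's generation equally among Zofia, Farrukh, Priya, Efua, and Xiulan: ₹68,000 each.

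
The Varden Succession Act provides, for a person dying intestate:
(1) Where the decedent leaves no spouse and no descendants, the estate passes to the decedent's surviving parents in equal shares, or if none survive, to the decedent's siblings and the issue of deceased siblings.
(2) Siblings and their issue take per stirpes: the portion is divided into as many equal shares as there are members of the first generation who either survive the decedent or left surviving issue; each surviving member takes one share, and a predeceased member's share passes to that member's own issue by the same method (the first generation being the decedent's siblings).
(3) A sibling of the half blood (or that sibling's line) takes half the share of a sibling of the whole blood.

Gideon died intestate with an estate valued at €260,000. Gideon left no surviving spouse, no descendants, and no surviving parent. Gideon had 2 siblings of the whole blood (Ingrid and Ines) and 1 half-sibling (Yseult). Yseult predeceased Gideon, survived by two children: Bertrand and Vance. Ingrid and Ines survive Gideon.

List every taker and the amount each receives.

Ingrid: €104,000; Ines: €104,000; Bertrand: €26,000; Vance: €26,000

The entire €260,000 passes to the siblings and their issue.
Counting each half-blood sibling's line as half a unit, there are 5/2 units in €260,000, so one unit is €104,000. Whole-blood lines (Ingrid and Ines) take €104,000 each; half-blood lines (Yseult) take €52,000 each.
Yseult's share (€52,000) is divided into 2 shares of €26,000: Bertrand and Vance each take €26,000.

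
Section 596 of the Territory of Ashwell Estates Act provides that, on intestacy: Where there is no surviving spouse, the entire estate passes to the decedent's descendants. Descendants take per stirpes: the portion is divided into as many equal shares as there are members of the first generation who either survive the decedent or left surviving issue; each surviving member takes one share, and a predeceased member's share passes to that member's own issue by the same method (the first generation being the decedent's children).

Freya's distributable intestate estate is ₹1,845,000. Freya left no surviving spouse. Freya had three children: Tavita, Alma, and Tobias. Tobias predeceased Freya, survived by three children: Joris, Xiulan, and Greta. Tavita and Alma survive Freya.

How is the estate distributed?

Tavita: ₹615,000; Alma: ₹615,000; Joris: ₹205,000; Xiulan: ₹205,000; Greta: ₹205,000

The entire ₹1,845,000 passes to the descendants.
That amount (₹1,845,000) is divided into 3 shares of ₹615,000: Tavita and Alma each take ₹615,000; Tobias's ₹615,000 share passes to Tobias's issue.
Tobias's share (₹615,000) is divided into 3 shares of ₹205,000: Joris, Xiulan, and Greta each take ₹205,000.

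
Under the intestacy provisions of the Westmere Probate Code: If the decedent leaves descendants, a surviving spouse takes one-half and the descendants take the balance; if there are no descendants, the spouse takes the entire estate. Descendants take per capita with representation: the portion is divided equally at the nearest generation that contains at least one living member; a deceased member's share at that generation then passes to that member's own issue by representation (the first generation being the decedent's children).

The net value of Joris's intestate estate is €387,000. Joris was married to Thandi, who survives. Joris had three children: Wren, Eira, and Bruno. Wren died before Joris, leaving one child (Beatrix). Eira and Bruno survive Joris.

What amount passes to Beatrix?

Beatrix receives €64,500.

Thandi takes one-half of €387,000 = €193,500. The remaining €193,500 passes to the descendants.
The descendants' portion (€193,500) is divided into 3 shares of €64,500: Eira and Bruno each take €64,500; Wren's €64,500 share passes to Wren's issue.
Wren's share (€64,500) passes entirely to Beatrix.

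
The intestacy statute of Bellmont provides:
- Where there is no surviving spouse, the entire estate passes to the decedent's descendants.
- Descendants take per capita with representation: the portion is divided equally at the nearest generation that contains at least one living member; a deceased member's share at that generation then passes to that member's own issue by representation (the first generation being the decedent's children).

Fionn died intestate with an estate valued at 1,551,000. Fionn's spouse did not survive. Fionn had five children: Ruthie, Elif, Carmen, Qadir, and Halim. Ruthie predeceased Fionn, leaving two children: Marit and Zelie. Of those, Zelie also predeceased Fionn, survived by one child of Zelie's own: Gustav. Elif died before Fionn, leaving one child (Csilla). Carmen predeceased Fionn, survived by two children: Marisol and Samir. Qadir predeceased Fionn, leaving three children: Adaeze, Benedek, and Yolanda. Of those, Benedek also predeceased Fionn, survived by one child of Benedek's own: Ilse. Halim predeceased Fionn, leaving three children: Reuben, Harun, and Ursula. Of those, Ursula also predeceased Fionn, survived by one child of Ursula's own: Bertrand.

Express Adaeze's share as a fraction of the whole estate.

The entire 1,551,000 passes to the descendants.
No child survives, so the initial division is made at the grandchildren's generation.
That amount (1,551,000) is divided into 11 shares of 141,000: Marit, Csilla, Marisol, Samir, Adaeze, Yolanda, Reuben, and Harun each take 141,000; Zelie's 141,000 share passes to Zelie's issue; Benedek's 141,000 share passes to Benedek's issue; Ursula's 141,000 share passes to Ursula's issue.
Zelie's share (141,000) passes entirely to Gustav.
Benedek's share (141,000) passes entirely to Ilse.
Ursula's share (141,000) passes entirely to Bertrand.

Adaeze receives 1/11 of the estate.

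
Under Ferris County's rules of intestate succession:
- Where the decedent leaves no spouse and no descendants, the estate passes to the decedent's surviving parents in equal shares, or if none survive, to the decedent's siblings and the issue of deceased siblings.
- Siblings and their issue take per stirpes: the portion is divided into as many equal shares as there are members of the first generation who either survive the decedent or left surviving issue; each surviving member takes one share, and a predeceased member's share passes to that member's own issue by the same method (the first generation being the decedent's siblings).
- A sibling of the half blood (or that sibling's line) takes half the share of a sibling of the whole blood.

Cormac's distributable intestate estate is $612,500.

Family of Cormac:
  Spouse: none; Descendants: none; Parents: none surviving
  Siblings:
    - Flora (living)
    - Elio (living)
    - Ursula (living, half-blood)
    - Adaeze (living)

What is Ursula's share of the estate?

The entire $612,500 passes to the siblings and their issue.
Counting each half-blood sibling's line as half a unit, there are 7/2 units in $612,500, so one unit is $175,000. Whole-blood lines (Flora, Elio, and Adaeze) take $175,000 each; half-blood lines (Ursula) take $87,500 each.

Ursula receives $87,500.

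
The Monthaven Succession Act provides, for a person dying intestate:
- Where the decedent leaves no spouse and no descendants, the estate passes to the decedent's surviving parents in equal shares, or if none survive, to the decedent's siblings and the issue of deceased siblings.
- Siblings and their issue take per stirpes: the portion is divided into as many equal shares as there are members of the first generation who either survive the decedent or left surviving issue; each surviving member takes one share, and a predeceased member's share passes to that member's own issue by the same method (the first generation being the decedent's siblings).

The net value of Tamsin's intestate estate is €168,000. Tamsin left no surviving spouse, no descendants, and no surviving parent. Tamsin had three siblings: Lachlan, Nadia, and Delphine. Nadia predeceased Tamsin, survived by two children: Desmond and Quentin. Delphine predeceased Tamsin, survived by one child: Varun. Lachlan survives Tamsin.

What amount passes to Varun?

Varun receives €56,000.

The entire €168,000 passes to the siblings and their issue.
That amount (€168,000) is divided into 3 shares of €56,000: Lachlan takes €56,000; Nadia's €56,000 share passes to Nadia's issue; Delphine's €56,000 share passes to Delphine's issue.
Nadia's share (€56,000) is divided into 2 shares of €28,000: Desmond and Quentin each take €28,000.
Delphine's share (€56,000) passes entirely to Varun.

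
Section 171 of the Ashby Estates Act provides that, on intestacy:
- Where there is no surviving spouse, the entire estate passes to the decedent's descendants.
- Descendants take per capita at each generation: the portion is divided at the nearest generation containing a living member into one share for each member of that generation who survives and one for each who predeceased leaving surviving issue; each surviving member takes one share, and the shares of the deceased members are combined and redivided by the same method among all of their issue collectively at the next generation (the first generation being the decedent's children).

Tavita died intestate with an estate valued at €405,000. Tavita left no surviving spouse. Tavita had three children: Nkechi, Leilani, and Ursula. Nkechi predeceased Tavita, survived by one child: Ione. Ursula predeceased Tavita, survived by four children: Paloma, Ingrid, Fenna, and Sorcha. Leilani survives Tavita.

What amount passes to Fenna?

Fenna receives €54,000.

The entire €405,000 passes to the descendants.
That amount (€405,000) is divided at the children's generation into 3 shares of €135,000. Leilani takes €135,000. The 2 shares of the deceased (Nkechi and Ursula) are combined into a pool of €270,000.
That pool (€270,000) is divided at the grandchildren's generation equally among Ione, Paloma, Ingrid, Fenna, and Sorcha: €54,000 each.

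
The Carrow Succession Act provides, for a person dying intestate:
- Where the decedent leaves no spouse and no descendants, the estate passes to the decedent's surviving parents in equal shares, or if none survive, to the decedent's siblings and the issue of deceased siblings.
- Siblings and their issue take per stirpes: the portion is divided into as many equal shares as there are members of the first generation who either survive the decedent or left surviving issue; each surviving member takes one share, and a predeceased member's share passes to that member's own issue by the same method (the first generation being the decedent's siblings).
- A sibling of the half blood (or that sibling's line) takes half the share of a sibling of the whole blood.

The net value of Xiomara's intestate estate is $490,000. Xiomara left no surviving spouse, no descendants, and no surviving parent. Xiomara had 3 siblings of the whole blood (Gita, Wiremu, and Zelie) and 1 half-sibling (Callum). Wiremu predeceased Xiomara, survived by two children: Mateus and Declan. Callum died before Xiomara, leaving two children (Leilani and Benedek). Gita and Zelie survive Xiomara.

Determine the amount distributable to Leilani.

The entire $490,000 passes to the siblings and their issue.
Counting each half-blood sibling's line as half a unit, there are 7/2 units in $490,000, so one unit is $140,000. Whole-blood lines (Gita, Wiremu, and Zelie) take $140,000 each; half-blood lines (Callum) take $70,000 each.
Wiremu's share ($140,000) is divided into 2 shares of $70,000: Mateus and Declan each take $70,000.
Callum's share ($70,000) is divided into 2 shares of $35,000: Leilani and Benedek each take $35,000.

Leilani receives $35,000.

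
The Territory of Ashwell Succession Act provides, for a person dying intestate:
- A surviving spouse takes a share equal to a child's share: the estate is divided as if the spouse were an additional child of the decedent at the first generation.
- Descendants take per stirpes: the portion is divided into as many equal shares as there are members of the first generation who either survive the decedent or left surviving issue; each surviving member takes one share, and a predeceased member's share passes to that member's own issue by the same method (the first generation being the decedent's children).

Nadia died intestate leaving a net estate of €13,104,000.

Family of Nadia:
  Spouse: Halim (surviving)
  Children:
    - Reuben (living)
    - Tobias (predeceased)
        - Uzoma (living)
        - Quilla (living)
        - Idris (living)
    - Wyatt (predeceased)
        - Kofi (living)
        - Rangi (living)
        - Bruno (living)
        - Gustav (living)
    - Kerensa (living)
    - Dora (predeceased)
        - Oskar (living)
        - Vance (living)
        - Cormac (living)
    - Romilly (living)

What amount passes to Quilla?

The spouse counts as an additional share at the children's level, so there are 7 primary shares of €1,872,000. Halim takes one such share (€1,872,000).
The children's combined portion (€11,232,000) is divided into 6 shares of €1,872,000: Reuben, Kerensa, and Romilly each take €1,872,000; Tobias's €1,872,000 share passes to Tobias's issue; Wyatt's €1,872,000 share passes to Wyatt's issue; Dora's €1,872,000 share passes to Dora's issue.
Tobias's share (€1,872,000) is divided into 3 shares of €624,000: Uzoma, Quilla, and Idris each take €624,000.
Wyatt's share (€1,872,000) is divided into 4 shares of €468,000: Kofi, Rangi, Bruno, and Gustav each take €468,000.
Dora's share (€1,872,000) is divided into 3 shares of €624,000: Oskar, Vance, and Cormac each take €624,000.

Quilla receives €624,000.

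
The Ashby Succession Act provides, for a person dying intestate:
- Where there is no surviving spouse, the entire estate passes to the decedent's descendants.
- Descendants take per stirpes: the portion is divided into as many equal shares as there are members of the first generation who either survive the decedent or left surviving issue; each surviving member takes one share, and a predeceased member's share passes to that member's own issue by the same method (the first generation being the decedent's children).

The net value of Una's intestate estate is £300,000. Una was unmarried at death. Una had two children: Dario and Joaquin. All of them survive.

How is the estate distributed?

Dario: £150,000; Joaquin: £150,000

The entire £300,000 passes to the descendants.
That amount (£300,000) is divided into 2 shares of £150,000: Dario and Joaquin each take £150,000.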